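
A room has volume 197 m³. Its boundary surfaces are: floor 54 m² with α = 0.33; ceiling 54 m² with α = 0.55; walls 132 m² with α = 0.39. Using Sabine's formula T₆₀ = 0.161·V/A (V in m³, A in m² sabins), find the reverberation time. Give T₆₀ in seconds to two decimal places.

A = Σ Sᵢαᵢ = 54·0.33 + 54·0.55 + 132·0.39 = 99.00 m².
T₆₀ = 0.161 × 197 / 99.00 = 0.320 s.

0.32 s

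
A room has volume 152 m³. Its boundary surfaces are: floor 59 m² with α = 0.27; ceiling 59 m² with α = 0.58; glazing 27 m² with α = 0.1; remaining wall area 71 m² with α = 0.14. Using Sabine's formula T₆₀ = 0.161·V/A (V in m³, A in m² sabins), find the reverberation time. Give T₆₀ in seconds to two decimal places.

0.39 s

Total absorption A = 59·0.27 + 59·0.58 + 27·0.1 + 71·0.14 = 62.79 m² sabins.
T₆₀ = 0.161·V/A = 0.161·152/62.79 = 0.390 s.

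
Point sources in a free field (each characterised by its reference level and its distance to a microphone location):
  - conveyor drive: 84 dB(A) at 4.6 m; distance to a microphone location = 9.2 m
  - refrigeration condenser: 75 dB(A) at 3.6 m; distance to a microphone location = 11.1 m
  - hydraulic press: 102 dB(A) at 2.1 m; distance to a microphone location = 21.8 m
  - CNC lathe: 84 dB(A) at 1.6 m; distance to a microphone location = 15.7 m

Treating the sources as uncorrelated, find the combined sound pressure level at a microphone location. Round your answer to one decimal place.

Propagate each source to the receiver with L = L_ref − 20·log₁₀(r/r_ref), then add intensities.
conveyor drive: 84 − 20·log₁₀(9.2/4.6) = 84 − 6.02 = 77.98 dB(A).
refrigeration condenser: 75 − 20·log₁₀(11.1/3.6) = 75 − 9.78 = 65.22 dB(A).
hydraulic press: 102 − 20·log₁₀(21.8/2.1) = 102 − 20.32 = 81.68 dB(A).
CNC lathe: 84 − 20·log₁₀(15.7/1.6) = 84 − 19.84 = 64.16 dB(A).
Σ 10^(L/10) = 2.158e+08 → L_total = 10·log₁₀(2.158e+08) = 83.34 dB(A).

83.3 dB(A)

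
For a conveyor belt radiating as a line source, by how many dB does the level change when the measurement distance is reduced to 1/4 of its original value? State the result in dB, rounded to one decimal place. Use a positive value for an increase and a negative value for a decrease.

+6.0 dB

Line-source spreading: ΔL = −10·log₁₀(r₂/r₁).
ΔL = −10·log₁₀(0.25) = +6.02 dB.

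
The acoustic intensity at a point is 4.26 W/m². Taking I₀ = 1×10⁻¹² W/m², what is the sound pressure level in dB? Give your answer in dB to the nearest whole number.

Dividing by I₀ shifts the exponent by 12: I/I₀ = 4.26×10^12.
L = 10·(0.6294 + 12) = 126.29 dB.

126 dB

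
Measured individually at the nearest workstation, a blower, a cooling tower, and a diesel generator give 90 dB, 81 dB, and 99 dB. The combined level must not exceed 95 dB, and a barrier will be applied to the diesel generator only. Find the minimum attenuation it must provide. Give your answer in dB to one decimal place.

5.9 dB

The untreated sources together contribute 10^(90/10) + 10^(81/10) = 1.126e+09, i.e. 90.51 dB.
The limit corresponds to 10^(95/10) = 3.162e+09; subtracting the fixed part leaves 2.036e+09 for the diesel generator, i.e. 93.09 dB.
Required insertion loss = 99 − 93.09 = 5.91 dB.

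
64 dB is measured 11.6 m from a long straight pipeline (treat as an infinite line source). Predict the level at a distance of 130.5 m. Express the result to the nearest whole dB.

53 dB

Cylindrical spreading from a line source gives a 10·log₁₀(r₂/r₁) drop.
L₂ = 64 − 10·log₁₀(130.5/11.6) = 64 − 10.512 = 53.49 dB.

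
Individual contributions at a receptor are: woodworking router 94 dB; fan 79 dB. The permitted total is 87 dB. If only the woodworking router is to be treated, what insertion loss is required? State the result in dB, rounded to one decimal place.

Everything except the woodworking router sums to 10^(79/10) = 7.943e+07 in linear terms, 79.00 dB.
To meet 87 dB overall, the treated woodworking router may contribute at most 10^(87/10) − 7.943e+07 = 4.218e+08, i.e. 86.25 dB.
Required insertion loss = 94 − 86.25 = 7.75 dB.

7.7 dB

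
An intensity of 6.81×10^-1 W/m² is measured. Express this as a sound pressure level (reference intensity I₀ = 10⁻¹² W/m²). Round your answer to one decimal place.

L = 10·log₁₀(I/I₀) = 10·log₁₀(6.81×10^-1/10⁻¹²) = 10·log₁₀(6.81×10^11).
L = 10·(0.8331 + 11) = 118.33 dB.

118.3 dB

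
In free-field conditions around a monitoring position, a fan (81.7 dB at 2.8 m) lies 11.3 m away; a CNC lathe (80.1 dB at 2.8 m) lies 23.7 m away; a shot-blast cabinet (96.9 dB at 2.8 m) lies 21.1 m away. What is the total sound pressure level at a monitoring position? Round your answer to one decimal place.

79.9 dB

Propagate each source to the receiver with L = L_ref − 20·log₁₀(r/r_ref), then add intensities.
fan: 81.7 − 20·log₁₀(11.3/2.8) = 81.7 − 12.12 = 69.58 dB.
CNC lathe: 80.1 − 20·log₁₀(23.7/2.8) = 80.1 − 18.55 = 61.55 dB.
shot-blast cabinet: 96.9 − 20·log₁₀(21.1/2.8) = 96.9 − 17.54 = 79.36 dB.
Σ 10^(L/10) = 9.676e+07 → L_total = 10·log₁₀(9.676e+07) = 79.86 dB.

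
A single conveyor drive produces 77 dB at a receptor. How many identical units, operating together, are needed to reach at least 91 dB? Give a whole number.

26

N identical sources give L₁ + 10·log₁₀ N, so require 10·log₁₀ N ≥ 91 − 77 = 14.0 dB.
N ≥ 10^(14.0/10) = 25.119, so N = 26.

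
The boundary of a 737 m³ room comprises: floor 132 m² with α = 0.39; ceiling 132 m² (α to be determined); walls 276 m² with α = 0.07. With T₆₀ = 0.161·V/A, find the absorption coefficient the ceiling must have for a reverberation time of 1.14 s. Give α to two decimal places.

Required total absorption A = 0.161·737/1.14 = 104.09 m².
Absorption from the other surfaces = 132·0.39 + 276·0.07 = 70.80 m², so the ceiling must supply 33.29 m² over 132 m².
α = 33.29/132 = 0.252.

0.25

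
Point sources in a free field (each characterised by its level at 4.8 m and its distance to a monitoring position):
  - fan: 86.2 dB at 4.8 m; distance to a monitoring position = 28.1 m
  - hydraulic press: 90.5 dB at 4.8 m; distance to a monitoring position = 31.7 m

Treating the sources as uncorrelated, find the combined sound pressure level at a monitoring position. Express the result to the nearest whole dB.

76 dB

Apply inverse-square spreading to bring every level to the receiver, then sum 10^(L/10).
fan: 86.2 − 20·log₁₀(28.1/4.8) = 86.2 − 15.35 = 70.85 dB.
hydraulic press: 90.5 − 20·log₁₀(31.7/4.8) = 90.5 − 16.40 = 74.10 dB.
Σ 10^(L/10) = 3.789e+07 → L_total = 10·log₁₀(3.789e+07) = 75.79 dB.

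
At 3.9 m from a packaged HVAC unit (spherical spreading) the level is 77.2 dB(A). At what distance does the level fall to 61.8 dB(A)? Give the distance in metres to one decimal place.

The 15.4 dB drop corresponds to a distance ratio of 10^(15.4/20) for a point source.
r₂ = 3.9·10^((77.2−61.8)/20) = 3.9·10^(15.4/20) = 22.96 m.

23.0 m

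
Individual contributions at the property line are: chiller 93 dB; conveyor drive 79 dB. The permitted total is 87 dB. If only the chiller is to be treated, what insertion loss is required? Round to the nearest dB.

The untreated sources together contribute 10^(79/10) = 7.943e+07, i.e. 79.00 dB.
To meet 87 dB overall, the treated chiller may contribute at most 10^(87/10) − 7.943e+07 = 4.218e+08, i.e. 86.25 dB.
Required insertion loss = 93 − 86.25 = 6.75 dB.

7 dB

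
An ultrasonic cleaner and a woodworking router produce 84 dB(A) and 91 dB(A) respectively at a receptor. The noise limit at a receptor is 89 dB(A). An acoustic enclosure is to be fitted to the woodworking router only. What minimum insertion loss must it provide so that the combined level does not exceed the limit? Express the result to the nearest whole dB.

The untreated sources together contribute 10^(84/10) = 2.512e+08, i.e. 84.00 dB(A).
To meet 89 dB(A) overall, the treated woodworking router may contribute at most 10^(89/10) − 2.512e+08 = 5.431e+08, i.e. 87.35 dB(A).
So the woodworking router must be reduced from 91 to 87.35 dB(A): IL = 3.65 dB.

4 dB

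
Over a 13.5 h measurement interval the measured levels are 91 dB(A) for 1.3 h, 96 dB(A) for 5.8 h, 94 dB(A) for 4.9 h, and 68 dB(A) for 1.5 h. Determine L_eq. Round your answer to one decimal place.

94.4 dB(A)

L_eq = 10·log₁₀[(1/T)·Σ tᵢ·10^(Lᵢ/10)] with T = 13.5 h.
Σ tᵢ·10^(Lᵢ/10) = 1.3·10^(91/10) + 5.8·10^(96/10) + 4.9·10^(94/10) + 1.5·10^(68/10) = 3.704e+10.
L_eq = 10·log₁₀(3.704e+10/13.5) = 94.38 dB(A).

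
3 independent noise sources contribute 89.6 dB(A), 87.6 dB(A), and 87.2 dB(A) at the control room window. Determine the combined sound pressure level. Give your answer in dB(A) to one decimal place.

Incoherent sources combine by intensity addition: L_total = 10·log₁₀(Σ 10^(L_i/10)).
Σ 10^(L/10) = 10^(89.6/10) + 10^(87.6/10) + 10^(87.2/10) = 2.012e+09.
L_total = 10·log₁₀(2.012e+09) = 93.04 dB(A).

93.0 dB(A)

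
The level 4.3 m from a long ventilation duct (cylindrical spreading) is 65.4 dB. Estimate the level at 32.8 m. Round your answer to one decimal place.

Cylindrical spreading from a line source gives a 10·log₁₀(r₂/r₁) drop.
L₂ = 65.4 − 10·log₁₀(32.8/4.3) = 65.4 − 8.824 = 56.58 dB.

56.6 dB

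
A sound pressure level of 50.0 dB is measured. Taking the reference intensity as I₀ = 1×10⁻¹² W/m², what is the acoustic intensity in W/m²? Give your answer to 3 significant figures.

1.00e-07 W/m²

L = 10·log₁₀(I/I₀) ⇒ I = I₀·10^(L/10) = 10⁻¹² × 10^5.00.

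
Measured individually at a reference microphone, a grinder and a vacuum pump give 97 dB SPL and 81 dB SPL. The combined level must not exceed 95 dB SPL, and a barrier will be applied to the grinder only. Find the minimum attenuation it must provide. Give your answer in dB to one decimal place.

2.2 dB

Fixed contribution from the other source: Σ 10^(L/10) = 10^(81/10) = 1.259e+08 (81.00 dB SPL).
To meet 95 dB SPL overall, the treated grinder may contribute at most 10^(95/10) − 1.259e+08 = 3.036e+09, i.e. 94.82 dB SPL.
So the grinder must be reduced from 97 to 94.82 dB SPL: IL = 2.18 dB.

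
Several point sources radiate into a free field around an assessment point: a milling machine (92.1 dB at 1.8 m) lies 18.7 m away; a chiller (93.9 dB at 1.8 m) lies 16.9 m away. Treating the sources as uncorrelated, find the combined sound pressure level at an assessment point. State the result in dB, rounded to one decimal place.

76.3 dB

Apply inverse-square spreading to bring every level to the receiver, then sum 10^(L/10).
milling machine: 92.1 − 20·log₁₀(18.7/1.8) = 92.1 − 20.33 = 71.77 dB.
chiller: 93.9 − 20·log₁₀(16.9/1.8) = 93.9 − 19.45 = 74.45 dB.
Σ 10^(L/10) = 4.287e+07 → L_total = 10·log₁₀(4.287e+07) = 76.32 dB.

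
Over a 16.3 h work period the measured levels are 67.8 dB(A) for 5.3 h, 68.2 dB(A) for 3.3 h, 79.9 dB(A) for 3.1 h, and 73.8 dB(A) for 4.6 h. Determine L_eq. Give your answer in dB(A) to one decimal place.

74.6 dB(A)

Weight each interval's intensity by its duration and average over T = 16.3 h:
Σ tᵢ·10^(Lᵢ/10) = 5.3·10^(67.8/10) + 3.3·10^(68.2/10) + 3.1·10^(79.9/10) + 4.6·10^(73.8/10) = 4.670e+08.
L_eq = 10·log₁₀(4.670e+08/16.3) = 74.57 dB(A).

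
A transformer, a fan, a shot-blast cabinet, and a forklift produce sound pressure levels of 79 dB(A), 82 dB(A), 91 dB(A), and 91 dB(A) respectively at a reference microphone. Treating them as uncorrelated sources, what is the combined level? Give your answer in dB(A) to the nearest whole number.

For uncorrelated sources the intensities add, so convert each level to linear form, sum, and take 10·log₁₀ of the total.
Σ 10^(L/10) = 10^(79/10) + 10^(82/10) + 10^(91/10) + 10^(91/10) = 2.756e+09.
L_total = 10·log₁₀(2.756e+09) = 94.40 dB(A).

94 dB(A)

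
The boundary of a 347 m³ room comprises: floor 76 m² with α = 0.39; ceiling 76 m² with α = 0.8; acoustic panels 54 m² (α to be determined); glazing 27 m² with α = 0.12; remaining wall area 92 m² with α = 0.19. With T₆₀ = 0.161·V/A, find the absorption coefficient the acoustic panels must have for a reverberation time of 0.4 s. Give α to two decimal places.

From T₆₀ = 0.161·V/A, the target T₆₀ = 0.4 s needs A = 0.161·347/0.4 = 139.67 m².
Absorption from the other surfaces = 76·0.39 + 76·0.8 + 27·0.12 + 92·0.19 = 111.16 m², so the acoustic panels must supply 28.51 m² over 54 m².
α = 28.51/54 = 0.528.

0.53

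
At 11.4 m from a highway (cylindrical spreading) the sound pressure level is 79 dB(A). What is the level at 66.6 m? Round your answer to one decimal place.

71.3 dB(A)

Cylindrical spreading from a line source gives a 10·log₁₀(r₂/r₁) drop.
L₂ = 79 − 10·log₁₀(66.6/11.4) = 79 − 7.666 = 71.33 dB(A).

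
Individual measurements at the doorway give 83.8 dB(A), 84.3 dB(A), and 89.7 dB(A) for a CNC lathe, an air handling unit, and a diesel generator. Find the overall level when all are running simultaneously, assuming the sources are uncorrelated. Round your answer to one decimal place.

Incoherent sources combine by intensity addition: L_total = 10·log₁₀(Σ 10^(L_i/10)).
Σ 10^(L/10) = 10^(83.8/10) + 10^(84.3/10) + 10^(89.7/10) = 1.442e+09.
L_total = 10·log₁₀(1.442e+09) = 91.59 dB(A).

91.6 dB(A)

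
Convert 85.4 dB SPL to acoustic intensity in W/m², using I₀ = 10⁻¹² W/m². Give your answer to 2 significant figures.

I/I₀ = 10^(85.4/10) = 3.467e+08, so I = 3.467e+08 × 10⁻¹² W/m².

0.00035 W/m²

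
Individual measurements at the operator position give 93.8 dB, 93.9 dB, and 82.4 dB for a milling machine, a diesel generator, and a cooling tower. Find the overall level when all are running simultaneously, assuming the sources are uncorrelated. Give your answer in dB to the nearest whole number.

For uncorrelated sources the intensities add, so convert each level to linear form, sum, and take 10·log₁₀ of the total.
Σ 10^(L/10) = 10^(93.8/10) + 10^(93.9/10) + 10^(82.4/10) = 5.027e+09.
L_total = 10·log₁₀(5.027e+09) = 97.01 dB.

97 dB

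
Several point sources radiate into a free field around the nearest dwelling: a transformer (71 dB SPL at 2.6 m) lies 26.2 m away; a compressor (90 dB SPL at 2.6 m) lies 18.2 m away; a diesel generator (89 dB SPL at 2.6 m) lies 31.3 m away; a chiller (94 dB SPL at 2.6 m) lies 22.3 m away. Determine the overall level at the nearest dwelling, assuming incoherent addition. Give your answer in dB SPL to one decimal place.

77.8 dB SPL

First find each source's level at the receiver (point-source: −20·log₁₀(r/r_ref)), then combine on an intensity basis.
transformer: 71 − 20·log₁₀(26.2/2.6) = 71 − 20.07 = 50.93 dB SPL.
compressor: 90 − 20·log₁₀(18.2/2.6) = 90 − 16.90 = 73.10 dB SPL.
diesel generator: 89 − 20·log₁₀(31.3/2.6) = 89 − 21.61 = 67.39 dB SPL.
chiller: 94 − 20·log₁₀(22.3/2.6) = 94 − 18.67 = 75.33 dB SPL.
Σ 10^(L/10) = 6.016e+07 → L_total = 10·log₁₀(6.016e+07) = 77.79 dB SPL.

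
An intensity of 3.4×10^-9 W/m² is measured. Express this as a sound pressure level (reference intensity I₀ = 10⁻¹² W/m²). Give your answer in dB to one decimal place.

Dividing by I₀ shifts the exponent by 12: I/I₀ = 3.4×10^3.
L = 10·(0.5315 + 3) = 35.31 dB.

35.3 dB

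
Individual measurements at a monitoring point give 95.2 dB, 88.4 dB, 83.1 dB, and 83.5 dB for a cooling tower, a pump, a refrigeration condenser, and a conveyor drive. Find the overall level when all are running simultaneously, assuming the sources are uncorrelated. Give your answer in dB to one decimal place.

96.5 dB

Incoherent sources combine by intensity addition: L_total = 10·log₁₀(Σ 10^(L_i/10)).
Σ 10^(L/10) = 10^(95.2/10) + 10^(88.4/10) + 10^(83.1/10) + 10^(83.5/10) = 4.431e+09.
L_total = 10·log₁₀(4.431e+09) = 96.47 dB.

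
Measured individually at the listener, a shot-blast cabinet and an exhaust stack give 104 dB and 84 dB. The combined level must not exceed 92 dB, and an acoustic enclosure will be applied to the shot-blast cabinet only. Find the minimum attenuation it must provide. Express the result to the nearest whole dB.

13 dB

The untreated sources together contribute 10^(84/10) = 2.512e+08, i.e. 84.00 dB.
To meet 92 dB overall, the treated shot-blast cabinet may contribute at most 10^(92/10) − 2.512e+08 = 1.334e+09, i.e. 91.25 dB.
So the shot-blast cabinet must be reduced from 104 to 91.25 dB: IL = 12.75 dB.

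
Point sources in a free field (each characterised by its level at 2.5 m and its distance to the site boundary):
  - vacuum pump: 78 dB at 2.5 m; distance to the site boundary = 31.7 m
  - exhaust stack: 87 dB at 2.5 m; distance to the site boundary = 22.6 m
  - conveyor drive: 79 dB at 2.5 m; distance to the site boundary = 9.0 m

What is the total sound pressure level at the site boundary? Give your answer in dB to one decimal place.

Apply inverse-square spreading to bring every level to the receiver, then sum 10^(L/10).
vacuum pump: 78 − 20·log₁₀(31.7/2.5) = 78 − 22.06 = 55.94 dB.
exhaust stack: 87 − 20·log₁₀(22.6/2.5) = 87 − 19.12 = 67.88 dB.
conveyor drive: 79 − 20·log₁₀(9.0/2.5) = 79 − 11.13 = 67.87 dB.
Σ 10^(L/10) = 1.265e+07 → L_total = 10·log₁₀(1.265e+07) = 71.02 dB.

71.0 dB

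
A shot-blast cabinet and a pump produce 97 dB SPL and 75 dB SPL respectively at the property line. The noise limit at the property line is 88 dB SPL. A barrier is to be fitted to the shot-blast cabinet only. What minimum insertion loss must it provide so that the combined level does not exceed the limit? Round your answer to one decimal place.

9.2 dB

Everything except the shot-blast cabinet sums to 10^(75/10) = 3.162e+07 in linear terms, 75.00 dB SPL.
To meet 88 dB SPL overall, the treated shot-blast cabinet may contribute at most 10^(88/10) − 3.162e+07 = 5.993e+08, i.e. 87.78 dB SPL.
So the shot-blast cabinet must be reduced from 97 to 87.78 dB SPL: IL = 9.22 dB.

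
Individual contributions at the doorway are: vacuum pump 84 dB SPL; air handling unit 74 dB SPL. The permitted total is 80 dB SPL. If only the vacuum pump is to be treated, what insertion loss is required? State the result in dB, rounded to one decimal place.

5.3 dB

The untreated sources together contribute 10^(74/10) = 2.512e+07, i.e. 74.00 dB SPL.
The limit corresponds to 10^(80/10) = 1.000e+08; subtracting the fixed part leaves 7.488e+07 for the vacuum pump, i.e. 78.74 dB SPL.
So the vacuum pump must be reduced from 84 to 78.74 dB SPL: IL = 5.26 dB.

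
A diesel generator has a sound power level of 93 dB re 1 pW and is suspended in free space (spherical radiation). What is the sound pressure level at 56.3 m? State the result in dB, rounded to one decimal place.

47.0 dB

The power spreads over a sphere of area 4π·r², so L_p = L_w − 10·log₁₀(4π·r²).
4π·r² = 3.983e+04 m², 10·log₁₀ of that is 46.002 dB.
L_p = 93 − 46.002 = 47.00 dB.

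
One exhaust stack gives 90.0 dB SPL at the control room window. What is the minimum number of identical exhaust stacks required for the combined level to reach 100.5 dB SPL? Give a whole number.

The shortfall is 100.5 − 90.0 = 10.5 dB, and N units add 10·log₁₀ N, so need 10·log₁₀ N ≥ 10.5.
N ≥ 10^(10.5/10) = 11.220, so N = 12.

12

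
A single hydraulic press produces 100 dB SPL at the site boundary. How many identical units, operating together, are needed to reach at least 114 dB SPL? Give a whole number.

26

N identical sources give L₁ + 10·log₁₀ N, so require 10·log₁₀ N ≥ 114 − 100 = 14.0 dB.
N ≥ 10^(14.0/10) = 25.119, so N = 26.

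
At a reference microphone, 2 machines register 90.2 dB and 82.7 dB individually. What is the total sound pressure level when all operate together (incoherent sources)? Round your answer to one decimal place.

Incoherent sources combine by intensity addition: L_total = 10·log₁₀(Σ 10^(L_i/10)).
Σ 10^(L/10) = 10^(90.2/10) + 10^(82.7/10) = 1.233e+09.
L_total = 10·log₁₀(1.233e+09) = 90.91 dB.

90.9 dB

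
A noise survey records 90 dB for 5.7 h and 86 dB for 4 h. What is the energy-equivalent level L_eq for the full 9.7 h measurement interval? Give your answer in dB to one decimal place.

The energy average is taken in the linear domain: L_eq = 10·log₁₀[(Σ tᵢ·10^(Lᵢ/10))/T], T = 9.7 h.
Σ tᵢ·10^(Lᵢ/10) = 5.7·10^(90/10) + 4·10^(86/10) = 7.292e+09.
L_eq = 10·log₁₀(7.292e+09/9.7) = 88.76 dB.

88.8 dB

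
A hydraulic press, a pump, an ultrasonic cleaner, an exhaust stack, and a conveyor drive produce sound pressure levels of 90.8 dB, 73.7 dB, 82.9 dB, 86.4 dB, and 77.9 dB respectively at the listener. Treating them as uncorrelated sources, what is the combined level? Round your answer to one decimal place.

92.8 dB

For uncorrelated sources the intensities add, so convert each level to linear form, sum, and take 10·log₁₀ of the total.
Σ 10^(L/10) = 10^(90.8/10) + 10^(73.7/10) + 10^(82.9/10) + 10^(86.4/10) + 10^(77.9/10) = 1.919e+09.
L_total = 10·log₁₀(1.919e+09) = 92.83 dB.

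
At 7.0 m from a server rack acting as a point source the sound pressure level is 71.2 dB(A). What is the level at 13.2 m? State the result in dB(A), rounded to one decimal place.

Point-source attenuation: ΔL = 20·log₁₀(r₂/r₁) = 20·log₁₀(13.2/7.0) = 5.510 dB.
L₂ = 71.2 − 20·log₁₀(13.2/7.0) = 71.2 − 5.510 = 65.69 dB(A).

65.7 dB(A)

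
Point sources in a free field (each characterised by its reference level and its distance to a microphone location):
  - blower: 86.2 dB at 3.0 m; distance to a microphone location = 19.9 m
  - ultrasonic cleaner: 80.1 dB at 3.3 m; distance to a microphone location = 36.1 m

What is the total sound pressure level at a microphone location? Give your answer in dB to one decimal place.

70.1 dB

First find each source's level at the receiver (point-source: −20·log₁₀(r/r_ref)), then combine on an intensity basis.
blower: 86.2 − 20·log₁₀(19.9/3.0) = 86.2 − 16.43 = 69.77 dB.
ultrasonic cleaner: 80.1 − 20·log₁₀(36.1/3.3) = 80.1 − 20.78 = 59.32 dB.
Σ 10^(L/10) = 1.033e+07 → L_total = 10·log₁₀(1.033e+07) = 70.14 dB.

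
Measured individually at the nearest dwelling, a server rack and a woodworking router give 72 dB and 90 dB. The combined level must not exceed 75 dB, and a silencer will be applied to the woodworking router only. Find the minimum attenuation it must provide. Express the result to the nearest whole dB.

18 dB

Fixed contribution from the other source: Σ 10^(L/10) = 10^(72/10) = 1.585e+07 (72.00 dB).
To meet 75 dB overall, the treated woodworking router may contribute at most 10^(75/10) − 1.585e+07 = 1.577e+07, i.e. 71.98 dB.
So the woodworking router must be reduced from 90 to 71.98 dB: IL = 18.02 dB.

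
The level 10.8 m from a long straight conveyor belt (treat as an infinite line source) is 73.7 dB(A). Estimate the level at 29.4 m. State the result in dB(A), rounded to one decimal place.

69.4 dB(A)

Line-source attenuation: ΔL = 10·log₁₀(r₂/r₁) = 10·log₁₀(29.4/10.8) = 4.349 dB.
L₂ = 73.7 − 10·log₁₀(29.4/10.8) = 73.7 − 4.349 = 69.35 dB(A).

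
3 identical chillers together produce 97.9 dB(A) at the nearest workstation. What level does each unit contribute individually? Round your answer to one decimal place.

For N identical incoherent sources L_total = L₁ + 10·log₁₀ N, so L₁ = 97.9 − 10·log₁₀(3) = 97.9 − 4.771.

93.1 dB(A)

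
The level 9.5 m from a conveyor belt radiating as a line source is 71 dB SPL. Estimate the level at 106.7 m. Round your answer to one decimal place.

Line-source attenuation: ΔL = 10·log₁₀(r₂/r₁) = 10·log₁₀(106.7/9.5) = 10.504 dB.
L₂ = 71 − 10·log₁₀(106.7/9.5) = 71 − 10.504 = 60.50 dB SPL.

60.5 dB SPL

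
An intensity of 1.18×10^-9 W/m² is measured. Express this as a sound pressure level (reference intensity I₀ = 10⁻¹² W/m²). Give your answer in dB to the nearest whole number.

31 dB

L = 10·log₁₀(I/I₀) = 10·log₁₀(1.18×10^-9/10⁻¹²) = 10·log₁₀(1.18×10^3).
L = 10·(0.0719 + 3) = 30.72 dB.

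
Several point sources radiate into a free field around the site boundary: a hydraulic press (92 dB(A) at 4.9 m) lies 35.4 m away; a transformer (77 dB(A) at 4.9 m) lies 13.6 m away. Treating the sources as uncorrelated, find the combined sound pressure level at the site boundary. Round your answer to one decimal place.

75.7 dB(A)

Propagate each source to the receiver with L = L_ref − 20·log₁₀(r/r_ref), then add intensities.
hydraulic press: 92 − 20·log₁₀(35.4/4.9) = 92 − 17.18 = 74.82 dB(A).
transformer: 77 − 20·log₁₀(13.6/4.9) = 77 − 8.87 = 68.13 dB(A).
Σ 10^(L/10) = 3.687e+07 → L_total = 10·log₁₀(3.687e+07) = 75.67 dB(A).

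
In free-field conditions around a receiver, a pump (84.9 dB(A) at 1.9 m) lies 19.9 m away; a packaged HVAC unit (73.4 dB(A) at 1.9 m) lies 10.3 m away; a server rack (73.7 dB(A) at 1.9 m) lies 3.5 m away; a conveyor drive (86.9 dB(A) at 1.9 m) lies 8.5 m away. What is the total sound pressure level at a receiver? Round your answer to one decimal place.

Propagate each source to the receiver with L = L_ref − 20·log₁₀(r/r_ref), then add intensities.
pump: 84.9 − 20·log₁₀(19.9/1.9) = 84.9 − 20.40 = 64.50 dB(A).
packaged HVAC unit: 73.4 − 20·log₁₀(10.3/1.9) = 73.4 − 14.68 = 58.72 dB(A).
server rack: 73.7 − 20·log₁₀(3.5/1.9) = 73.7 − 5.31 = 68.39 dB(A).
conveyor drive: 86.9 − 20·log₁₀(8.5/1.9) = 86.9 − 13.01 = 73.89 dB(A).
Σ 10^(L/10) = 3.494e+07 → L_total = 10·log₁₀(3.494e+07) = 75.43 dB(A).

75.4 dB(A)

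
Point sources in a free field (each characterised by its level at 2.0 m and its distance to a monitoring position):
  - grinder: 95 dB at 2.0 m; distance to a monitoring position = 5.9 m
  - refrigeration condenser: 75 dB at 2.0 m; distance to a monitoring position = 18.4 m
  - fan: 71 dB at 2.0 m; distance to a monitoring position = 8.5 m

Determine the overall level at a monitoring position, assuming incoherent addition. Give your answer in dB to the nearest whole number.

86 dB

Propagate each source to the receiver with L = L_ref − 20·log₁₀(r/r_ref), then add intensities.
grinder: 95 − 20·log₁₀(5.9/2.0) = 95 − 9.40 = 85.60 dB.
refrigeration condenser: 75 − 20·log₁₀(18.4/2.0) = 75 − 19.28 = 55.72 dB.
fan: 71 − 20·log₁₀(8.5/2.0) = 71 − 12.57 = 58.43 dB.
Σ 10^(L/10) = 3.644e+08 → L_total = 10·log₁₀(3.644e+08) = 85.62 dB.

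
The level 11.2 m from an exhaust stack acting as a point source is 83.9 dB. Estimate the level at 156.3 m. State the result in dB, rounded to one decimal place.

Point-source attenuation: ΔL = 20·log₁₀(r₂/r₁) = 20·log₁₀(156.3/11.2) = 22.895 dB.
L₂ = 83.9 − 20·log₁₀(156.3/11.2) = 83.9 − 22.895 = 61.01 dB.

61.0 dB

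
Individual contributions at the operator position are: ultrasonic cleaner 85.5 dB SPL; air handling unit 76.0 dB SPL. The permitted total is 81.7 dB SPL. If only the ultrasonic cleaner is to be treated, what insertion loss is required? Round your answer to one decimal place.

The untreated sources together contribute 10^(76.0/10) = 3.981e+07, i.e. 76.00 dB SPL.
To meet 81.7 dB SPL overall, the treated ultrasonic cleaner may contribute at most 10^(81.7/10) − 3.981e+07 = 1.081e+08, i.e. 80.34 dB SPL.
So the ultrasonic cleaner must be reduced from 85.5 to 80.34 dB SPL: IL = 5.16 dB.

5.2 dB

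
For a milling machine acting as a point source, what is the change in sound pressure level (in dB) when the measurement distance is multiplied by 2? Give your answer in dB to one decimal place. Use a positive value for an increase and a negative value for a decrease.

-6.0 dB

With spherical spreading the level changes by −20·log₁₀(r₂/r₁).
ΔL = −20·log₁₀(2) = -6.02 dB.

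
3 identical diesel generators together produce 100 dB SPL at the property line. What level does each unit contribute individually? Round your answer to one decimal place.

95.2 dB SPL

For N identical incoherent sources L_total = L₁ + 10·log₁₀ N, so L₁ = 100 − 10·log₁₀(3) = 100 − 4.771.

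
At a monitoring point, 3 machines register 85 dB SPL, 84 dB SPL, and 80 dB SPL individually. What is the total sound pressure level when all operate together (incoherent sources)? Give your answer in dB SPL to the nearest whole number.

For uncorrelated sources the intensities add, so convert each level to linear form, sum, and take 10·log₁₀ of the total.
Σ 10^(L/10) = 10^(85/10) + 10^(84/10) + 10^(80/10) = 6.674e+08.
L_total = 10·log₁₀(6.674e+08) = 88.24 dB SPL.

88 dB SPL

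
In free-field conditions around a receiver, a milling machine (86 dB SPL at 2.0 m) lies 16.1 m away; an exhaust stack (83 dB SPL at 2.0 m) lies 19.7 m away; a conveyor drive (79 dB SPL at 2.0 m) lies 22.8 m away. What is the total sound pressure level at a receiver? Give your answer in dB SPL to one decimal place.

Propagate each source to the receiver with L = L_ref − 20·log₁₀(r/r_ref), then add intensities.
milling machine: 86 − 20·log₁₀(16.1/2.0) = 86 − 18.12 = 67.88 dB SPL.
exhaust stack: 83 − 20·log₁₀(19.7/2.0) = 83 − 19.87 = 63.13 dB SPL.
conveyor drive: 79 − 20·log₁₀(22.8/2.0) = 79 − 21.14 = 57.86 dB SPL.
Σ 10^(L/10) = 8.811e+06 → L_total = 10·log₁₀(8.811e+06) = 69.45 dB SPL.

69.5 dB SPL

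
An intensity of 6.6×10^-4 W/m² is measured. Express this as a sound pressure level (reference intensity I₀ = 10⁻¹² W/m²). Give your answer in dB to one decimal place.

Dividing by I₀ shifts the exponent by 12: I/I₀ = 6.6×10^8.
L = 10·(0.8195 + 8) = 88.20 dB.

88.2 dB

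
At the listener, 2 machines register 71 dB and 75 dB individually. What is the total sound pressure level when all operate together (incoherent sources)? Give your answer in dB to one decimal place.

For uncorrelated sources the intensities add, so convert each level to linear form, sum, and take 10·log₁₀ of the total.
Σ 10^(L/10) = 10^(71/10) + 10^(75/10) = 4.421e+07.
L_total = 10·log₁₀(4.421e+07) = 76.46 dB.

76.5 dB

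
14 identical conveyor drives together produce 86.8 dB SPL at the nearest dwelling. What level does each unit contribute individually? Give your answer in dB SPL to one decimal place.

Dividing the total intensity by 14 lowers the level by 10·log₁₀ 14 = 11.461 dB: L₁ = 86.8 − 11.461.

75.3 dB SPL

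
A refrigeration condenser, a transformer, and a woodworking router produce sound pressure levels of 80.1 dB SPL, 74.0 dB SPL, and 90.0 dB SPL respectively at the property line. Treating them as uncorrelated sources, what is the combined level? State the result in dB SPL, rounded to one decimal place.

Incoherent sources combine by intensity addition: L_total = 10·log₁₀(Σ 10^(L_i/10)).
Σ 10^(L/10) = 10^(80.1/10) + 10^(74.0/10) + 10^(90.0/10) = 1.127e+09.
L_total = 10·log₁₀(1.127e+09) = 90.52 dB SPL.

90.5 dB SPL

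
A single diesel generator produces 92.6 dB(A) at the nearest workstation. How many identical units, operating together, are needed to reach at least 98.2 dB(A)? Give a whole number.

Need L₁ + 10·log₁₀ N ≥ 98.2, i.e. log₁₀ N ≥ 0.56.
N ≥ 10^(5.6/10) = 3.631, so N = 4.

4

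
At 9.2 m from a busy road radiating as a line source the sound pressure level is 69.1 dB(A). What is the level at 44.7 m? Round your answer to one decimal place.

62.2 dB(A)

Line-source attenuation: ΔL = 10·log₁₀(r₂/r₁) = 10·log₁₀(44.7/9.2) = 6.865 dB.
L₂ = 69.1 − 10·log₁₀(44.7/9.2) = 69.1 − 6.865 = 62.23 dB(A).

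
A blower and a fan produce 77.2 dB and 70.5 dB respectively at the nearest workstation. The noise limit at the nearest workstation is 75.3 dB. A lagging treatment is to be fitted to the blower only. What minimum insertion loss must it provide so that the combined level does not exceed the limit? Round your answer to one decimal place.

The untreated sources together contribute 10^(70.5/10) = 1.122e+07, i.e. 70.50 dB.
The limit corresponds to 10^(75.3/10) = 3.388e+07; subtracting the fixed part leaves 2.266e+07 for the blower, i.e. 73.55 dB.
So the blower must be reduced from 77.2 to 73.55 dB: IL = 3.65 dB.

3.6 dB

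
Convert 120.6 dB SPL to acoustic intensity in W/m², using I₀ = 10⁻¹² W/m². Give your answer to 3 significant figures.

1.15 W/m²

I/I₀ = 10^(120.6/10) = 1.148e+12, so I = 1.148e+12 × 10⁻¹² W/m².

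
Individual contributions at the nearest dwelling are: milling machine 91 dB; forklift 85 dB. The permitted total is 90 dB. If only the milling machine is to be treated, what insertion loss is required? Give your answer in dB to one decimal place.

Fixed contribution from the other source: Σ 10^(L/10) = 10^(85/10) = 3.162e+08 (85.00 dB).
To meet 90 dB overall, the treated milling machine may contribute at most 10^(90/10) − 3.162e+08 = 6.838e+08, i.e. 88.35 dB.
Required insertion loss = 91 − 88.35 = 2.65 dB.

2.7 dB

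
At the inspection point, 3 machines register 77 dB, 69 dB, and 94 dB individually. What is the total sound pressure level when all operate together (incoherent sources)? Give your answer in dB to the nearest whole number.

94 dB

For uncorrelated sources the intensities add, so convert each level to linear form, sum, and take 10·log₁₀ of the total.
Σ 10^(L/10) = 10^(77/10) + 10^(69/10) + 10^(94/10) = 2.570e+09.
L_total = 10·log₁₀(2.570e+09) = 94.10 dB.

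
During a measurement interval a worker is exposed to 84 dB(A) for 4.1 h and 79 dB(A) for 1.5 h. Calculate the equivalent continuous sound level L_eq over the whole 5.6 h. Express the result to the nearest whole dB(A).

83 dB(A)

The energy average is taken in the linear domain: L_eq = 10·log₁₀[(Σ tᵢ·10^(Lᵢ/10))/T], T = 5.6 h.
Σ tᵢ·10^(Lᵢ/10) = 4.1·10^(84/10) + 1.5·10^(79/10) = 1.149e+09.
L_eq = 10·log₁₀(1.149e+09/5.6) = 83.12 dB(A).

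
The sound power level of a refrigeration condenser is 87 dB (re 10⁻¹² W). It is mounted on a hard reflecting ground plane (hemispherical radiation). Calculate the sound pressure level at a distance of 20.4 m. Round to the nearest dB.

The power spreads over a hemisphere of area 2π·r², so L_p = L_w − 10·log₁₀(2π·r²).
2π·r² = 2615 m², 10·log₁₀ of that is 34.174 dB.
L_p = 87 − 34.174 = 52.83 dB.

53 dB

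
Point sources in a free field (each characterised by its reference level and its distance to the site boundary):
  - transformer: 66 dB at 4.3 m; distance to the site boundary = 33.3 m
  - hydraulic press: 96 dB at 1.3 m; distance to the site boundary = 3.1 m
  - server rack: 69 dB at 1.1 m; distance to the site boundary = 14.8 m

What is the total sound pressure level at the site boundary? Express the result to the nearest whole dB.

88 dB

Apply inverse-square spreading to bring every level to the receiver, then sum 10^(L/10).
transformer: 66 − 20·log₁₀(33.3/4.3) = 66 − 17.78 = 48.22 dB.
hydraulic press: 96 − 20·log₁₀(3.1/1.3) = 96 − 7.55 = 88.45 dB.
server rack: 69 − 20·log₁₀(14.8/1.1) = 69 − 22.58 = 46.42 dB.
Σ 10^(L/10) = 7.002e+08 → L_total = 10·log₁₀(7.002e+08) = 88.45 dB.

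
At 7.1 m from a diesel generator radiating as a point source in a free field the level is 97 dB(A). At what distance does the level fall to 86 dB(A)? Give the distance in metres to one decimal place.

25.2 m

For a point source L₁ − L₂ = 20·log₁₀(r₂/r₁), so r₂ = r₁·10^((L₁−L₂)/20).
r₂ = 7.1·10^((97−86)/20) = 7.1·10^(11.0/20) = 25.19 m.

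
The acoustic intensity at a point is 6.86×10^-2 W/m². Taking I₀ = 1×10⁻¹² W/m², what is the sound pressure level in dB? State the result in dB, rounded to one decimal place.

L = 10·log₁₀(I/I₀) = 10·log₁₀(6.86×10^-2/10⁻¹²) = 10·log₁₀(6.86×10^10).
L = 10·(0.8363 + 10) = 108.36 dB.

108.4 dB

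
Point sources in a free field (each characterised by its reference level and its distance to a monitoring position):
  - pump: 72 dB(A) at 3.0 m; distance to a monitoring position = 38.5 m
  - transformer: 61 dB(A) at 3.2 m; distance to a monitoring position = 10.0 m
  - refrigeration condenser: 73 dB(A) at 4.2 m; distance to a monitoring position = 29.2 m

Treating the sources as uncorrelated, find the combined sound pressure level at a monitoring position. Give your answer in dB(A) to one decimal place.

58.0 dB(A)

Apply inverse-square spreading to bring every level to the receiver, then sum 10^(L/10).
pump: 72 − 20·log₁₀(38.5/3.0) = 72 − 22.17 = 49.83 dB(A).
transformer: 61 − 20·log₁₀(10.0/3.2) = 61 − 9.90 = 51.10 dB(A).
refrigeration condenser: 73 − 20·log₁₀(29.2/4.2) = 73 − 16.84 = 56.16 dB(A).
Σ 10^(L/10) = 6.379e+05 → L_total = 10·log₁₀(6.379e+05) = 58.05 dB(A).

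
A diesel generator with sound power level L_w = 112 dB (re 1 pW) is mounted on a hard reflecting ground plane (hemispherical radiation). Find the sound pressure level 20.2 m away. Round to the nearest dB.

78 dB

The power spreads over a hemisphere of area 2π·r², so L_p = L_w − 10·log₁₀(2π·r²).
2π·r² = 2564 m², 10·log₁₀ of that is 34.089 dB.
L_p = 112 − 34.089 = 77.91 dB.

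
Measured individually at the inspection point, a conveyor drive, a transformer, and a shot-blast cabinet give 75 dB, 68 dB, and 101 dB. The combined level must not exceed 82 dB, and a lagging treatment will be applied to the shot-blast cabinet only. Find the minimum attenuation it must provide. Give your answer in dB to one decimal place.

Fixed contribution from the other sources: Σ 10^(L/10) = 10^(75/10) + 10^(68/10) = 3.793e+07 (75.79 dB).
The limit corresponds to 10^(82/10) = 1.585e+08; subtracting the fixed part leaves 1.206e+08 for the shot-blast cabinet, i.e. 80.81 dB.
Required insertion loss = 101 − 80.81 = 20.19 dB.

20.2 dB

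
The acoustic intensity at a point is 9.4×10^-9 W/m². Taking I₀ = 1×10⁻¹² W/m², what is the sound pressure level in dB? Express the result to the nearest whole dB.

Dividing by I₀ shifts the exponent by 12: I/I₀ = 9.4×10^3.
L = 10·(0.9731 + 3) = 39.73 dB.

40 dB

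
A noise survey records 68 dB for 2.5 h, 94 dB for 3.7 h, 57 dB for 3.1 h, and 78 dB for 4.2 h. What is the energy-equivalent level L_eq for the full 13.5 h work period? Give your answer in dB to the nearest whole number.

89 dB

The energy average is taken in the linear domain: L_eq = 10·log₁₀[(Σ tᵢ·10^(Lᵢ/10))/T], T = 13.5 h.
Σ tᵢ·10^(Lᵢ/10) = 2.5·10^(68/10) + 3.7·10^(94/10) + 3.1·10^(57/10) + 4.2·10^(78/10) = 9.576e+09.
L_eq = 10·log₁₀(9.576e+09/13.5) = 88.51 dB.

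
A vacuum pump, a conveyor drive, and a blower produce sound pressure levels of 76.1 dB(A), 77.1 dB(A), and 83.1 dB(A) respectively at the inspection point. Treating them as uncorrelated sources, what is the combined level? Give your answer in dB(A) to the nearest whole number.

For uncorrelated sources the intensities add, so convert each level to linear form, sum, and take 10·log₁₀ of the total.
Σ 10^(L/10) = 10^(76.1/10) + 10^(77.1/10) + 10^(83.1/10) = 2.962e+08.
L_total = 10·log₁₀(2.962e+08) = 84.72 dB(A).

85 dB(A)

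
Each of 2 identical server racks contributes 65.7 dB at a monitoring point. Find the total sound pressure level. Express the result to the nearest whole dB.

L_total = L₁ + 10·log₁₀ N for N identical incoherent sources.
L_total = 65.7 + 10·log₁₀(2) = 65.7 + 3.010 = 68.71 dB.

69 dB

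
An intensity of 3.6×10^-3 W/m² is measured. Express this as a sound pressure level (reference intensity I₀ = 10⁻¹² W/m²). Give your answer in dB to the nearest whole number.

96 dB

L = 10·log₁₀(I/I₀) = 10·log₁₀(3.6×10^-3/10⁻¹²) = 10·log₁₀(3.6×10^9).
L = 10·(0.5563 + 9) = 95.56 dB.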